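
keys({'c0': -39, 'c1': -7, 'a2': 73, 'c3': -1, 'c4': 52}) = ['c0', 'c1', 'a2', 'c3', 'c4']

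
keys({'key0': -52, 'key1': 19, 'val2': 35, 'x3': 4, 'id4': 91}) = ['key0', 'key1', 'val2', 'x3', 'id4']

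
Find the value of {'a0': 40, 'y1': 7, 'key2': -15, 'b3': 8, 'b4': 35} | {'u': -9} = {'a0': 40, 'y1': 7, 'key2': -15, 'b3': 8, 'b4': 35, 'u': -9}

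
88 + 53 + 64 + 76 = 281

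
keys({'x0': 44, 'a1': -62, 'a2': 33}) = ['x0', 'a1', 'a2']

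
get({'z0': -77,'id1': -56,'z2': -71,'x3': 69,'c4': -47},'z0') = -77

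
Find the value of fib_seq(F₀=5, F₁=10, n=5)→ F_2 = F_1 + F_0 = 15
F_3 = F_2 + F_1 = 25
F_4 = F_3 + F_2 = 40
= [5, 10, 15, 25, 40]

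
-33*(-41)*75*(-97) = -9843075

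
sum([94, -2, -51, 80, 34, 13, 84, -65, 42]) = 94 + (-2) + (-51) + 80 + 34 + 13 + 84 + (-65) + 42
= 229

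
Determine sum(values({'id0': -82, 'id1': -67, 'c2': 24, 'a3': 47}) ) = -78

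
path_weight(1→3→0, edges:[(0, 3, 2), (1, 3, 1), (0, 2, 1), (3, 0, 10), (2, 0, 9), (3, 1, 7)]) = 11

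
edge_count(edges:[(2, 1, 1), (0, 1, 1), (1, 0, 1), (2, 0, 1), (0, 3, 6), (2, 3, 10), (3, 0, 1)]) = 7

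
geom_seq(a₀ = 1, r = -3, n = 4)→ [1, -3, 9, -27]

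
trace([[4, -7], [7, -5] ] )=-1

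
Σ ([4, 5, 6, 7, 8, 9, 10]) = 49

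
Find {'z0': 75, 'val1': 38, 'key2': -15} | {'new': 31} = {'z0': 75, 'val1': 38, 'key2': -15, 'new': 31}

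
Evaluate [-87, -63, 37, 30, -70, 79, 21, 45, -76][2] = 37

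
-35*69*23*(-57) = 3166065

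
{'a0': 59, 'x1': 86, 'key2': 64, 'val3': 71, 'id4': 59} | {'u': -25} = {'a0': 59, 'x1': 86, 'key2': 64, 'val3': 71, 'id4': 59, 'u': -25}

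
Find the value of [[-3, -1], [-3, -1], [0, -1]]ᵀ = [[-3, -3, 0], [-1, -1, -1]]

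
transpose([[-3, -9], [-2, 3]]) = [[-3, -2], [-9, 3]]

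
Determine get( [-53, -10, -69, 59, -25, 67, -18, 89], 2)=-69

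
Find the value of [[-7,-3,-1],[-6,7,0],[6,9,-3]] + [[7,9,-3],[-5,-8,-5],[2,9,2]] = [[0, 6, -4], [-11, -1, -5], [8, 18, -1]]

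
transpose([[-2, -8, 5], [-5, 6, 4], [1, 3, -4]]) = [[-2, -5, 1], [-8, 6, 3], [5, 4, -4]]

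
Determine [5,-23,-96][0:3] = [5, -23, -96]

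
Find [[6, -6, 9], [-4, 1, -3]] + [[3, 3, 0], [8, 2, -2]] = [[9, -3, 9], [4, 3, -5]]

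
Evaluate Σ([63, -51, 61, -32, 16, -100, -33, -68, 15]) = 63 + (-51) + 61 + (-32) + 16 + (-100) + (-33) + (-68) + 15
= -129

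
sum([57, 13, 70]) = 140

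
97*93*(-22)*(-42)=8335404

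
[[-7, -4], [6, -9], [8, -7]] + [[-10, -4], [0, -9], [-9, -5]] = [[-17, -8], [6, -18], [-1, -12]]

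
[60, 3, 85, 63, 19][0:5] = [60, 3, 85, 63, 19]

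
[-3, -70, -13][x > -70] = keep x where x > -70: -3✓, -70✗, -13✓
= [-3, -13]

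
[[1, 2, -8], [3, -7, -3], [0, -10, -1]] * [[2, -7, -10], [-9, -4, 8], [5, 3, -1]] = [[-56, -39, 14], [54, -2, -83], [85, 37, -79]]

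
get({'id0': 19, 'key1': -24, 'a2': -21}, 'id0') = 19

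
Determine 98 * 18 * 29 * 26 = 1330056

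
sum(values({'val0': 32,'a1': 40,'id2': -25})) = 32 + 40 + (-25)
= 47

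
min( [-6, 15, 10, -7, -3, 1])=-7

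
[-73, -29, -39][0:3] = [-73, -29, -39]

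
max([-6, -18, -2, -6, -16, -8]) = -2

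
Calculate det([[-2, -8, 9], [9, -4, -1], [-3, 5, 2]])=423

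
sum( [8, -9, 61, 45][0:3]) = slice → [8, -9, 61]
8 + (-9) + 61
= 60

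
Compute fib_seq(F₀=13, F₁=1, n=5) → F_2 = F_1 + F_0 = 14
F_3 = F_2 + F_1 = 15
F_4 = F_3 + F_2 = 29
= [13, 1, 14, 15, 29]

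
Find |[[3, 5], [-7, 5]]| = (3)*(5) - (5)*(-7)
= 50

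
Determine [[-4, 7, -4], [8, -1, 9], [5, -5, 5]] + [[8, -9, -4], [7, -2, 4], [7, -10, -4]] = [[4, -2, -8], [15, -3, 13], [12, -15, 1]]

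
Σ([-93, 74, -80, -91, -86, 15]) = (-93) + 74 + (-80) + (-91) + (-86) + 15
= -261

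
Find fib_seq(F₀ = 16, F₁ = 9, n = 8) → F_2 = F_1 + F_0 = 25
F_3 = F_2 + F_1 = 34
F_4 = F_3 + F_2 = 59
...
= [16, 9, 25, 34, 59, 93, 152, 245]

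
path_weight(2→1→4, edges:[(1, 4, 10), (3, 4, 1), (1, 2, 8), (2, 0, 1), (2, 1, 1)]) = 11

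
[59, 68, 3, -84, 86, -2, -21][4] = 86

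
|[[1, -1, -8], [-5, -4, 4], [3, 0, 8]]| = (1)*(1)*det([[-4, 4], [0, 8]]) + (-1)*(-1)*det([[-5, 4], [3, 8]]) + (1)*(-8)*det([[-5, -4], [3, 0]])
= -32 + -52 + -96
= -180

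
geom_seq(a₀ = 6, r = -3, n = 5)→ [6, -18, 54, -162, 486]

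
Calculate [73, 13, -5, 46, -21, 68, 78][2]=-5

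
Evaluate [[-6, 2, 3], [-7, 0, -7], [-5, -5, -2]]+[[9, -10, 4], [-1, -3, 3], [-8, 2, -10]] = [[3, -8, 7], [-8, -3, -4], [-13, -3, -12]]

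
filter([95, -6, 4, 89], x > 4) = [95, 89]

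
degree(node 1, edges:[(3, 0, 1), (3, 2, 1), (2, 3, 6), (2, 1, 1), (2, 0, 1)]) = 1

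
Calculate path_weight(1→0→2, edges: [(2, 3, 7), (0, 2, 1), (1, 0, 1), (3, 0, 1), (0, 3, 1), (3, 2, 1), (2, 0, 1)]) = 2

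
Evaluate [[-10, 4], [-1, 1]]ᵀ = [[-10, -1], [4, 1]]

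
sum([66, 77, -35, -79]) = 29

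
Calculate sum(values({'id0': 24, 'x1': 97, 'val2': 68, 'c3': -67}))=24 + 97 + 68 + (-67)
= 122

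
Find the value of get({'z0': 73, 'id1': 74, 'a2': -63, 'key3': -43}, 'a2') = -63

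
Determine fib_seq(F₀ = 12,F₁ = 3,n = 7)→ [12, 3, 15, 18, 33, 51, 84]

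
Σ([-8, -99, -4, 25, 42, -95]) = (-8) + (-99) + (-4) + 25 + 42 + (-95)
= -139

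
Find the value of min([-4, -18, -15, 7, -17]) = -18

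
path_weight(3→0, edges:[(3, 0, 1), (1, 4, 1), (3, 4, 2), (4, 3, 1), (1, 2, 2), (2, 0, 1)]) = w(3→0)=1
= 1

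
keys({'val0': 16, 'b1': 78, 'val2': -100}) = ['val0', 'b1', 'val2']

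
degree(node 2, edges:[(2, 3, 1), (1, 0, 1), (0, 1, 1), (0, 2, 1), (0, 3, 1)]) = 2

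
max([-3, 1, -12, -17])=1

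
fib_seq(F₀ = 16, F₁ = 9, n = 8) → F_2 = F_1 + F_0 = 25
F_3 = F_2 + F_1 = 34
F_4 = F_3 + F_2 = 59
...
= [16, 9, 25, 34, 59, 93, 152, 245]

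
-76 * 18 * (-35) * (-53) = -2537640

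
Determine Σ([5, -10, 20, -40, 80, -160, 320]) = 215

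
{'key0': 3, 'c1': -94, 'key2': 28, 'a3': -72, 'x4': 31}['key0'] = 3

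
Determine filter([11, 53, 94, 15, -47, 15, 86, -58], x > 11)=[53, 94, 15, 15, 86]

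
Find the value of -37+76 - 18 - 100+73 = -6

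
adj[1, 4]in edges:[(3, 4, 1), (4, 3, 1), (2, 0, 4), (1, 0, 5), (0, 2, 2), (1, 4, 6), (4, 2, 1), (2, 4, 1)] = 6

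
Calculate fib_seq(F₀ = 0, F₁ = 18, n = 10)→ F_2 = F_1 + F_0 = 18
F_3 = F_2 + F_1 = 36
F_4 = F_3 + F_2 = 54
...
= [0, 18, 18, 36, 54, 90, 144, 234, 378, 612]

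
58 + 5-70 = -7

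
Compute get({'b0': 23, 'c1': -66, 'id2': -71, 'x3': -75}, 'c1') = -66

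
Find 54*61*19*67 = 4193262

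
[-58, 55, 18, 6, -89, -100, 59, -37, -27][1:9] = [55, 18, 6, -89, -100, 59, -37, -27]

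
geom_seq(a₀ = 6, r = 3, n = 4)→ a_0 = 6*3^0 = 6
a_1 = 6*3^1 = 18
a_2 = 6*3^2 = 54
...
= [6, 18, 54, 162]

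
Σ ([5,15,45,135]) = 5 + 15 + 45 + 135
= 200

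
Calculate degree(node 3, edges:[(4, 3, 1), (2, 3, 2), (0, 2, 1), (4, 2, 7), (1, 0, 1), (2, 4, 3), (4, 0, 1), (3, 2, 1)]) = incident: (4,3), (2,3), (3,2)
= 3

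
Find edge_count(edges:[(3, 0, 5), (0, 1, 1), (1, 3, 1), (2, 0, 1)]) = 4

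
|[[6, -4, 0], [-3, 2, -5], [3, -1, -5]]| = (1)*(6)*det([[2, -5], [-1, -5]]) + (-1)*(-4)*det([[-3, -5], [3, -5]]) + (1)*(0)*det([[-3, 2], [3, -1]])
= -90 + 120 + 0
= 30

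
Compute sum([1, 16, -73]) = 1 + 16 + (-73)
= -56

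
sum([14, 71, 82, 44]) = 14 + 71 + 82 + 44
= 211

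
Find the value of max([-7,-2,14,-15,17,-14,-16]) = 17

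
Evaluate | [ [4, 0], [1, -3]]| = (4)*(-3) - (0)*(1)
= -12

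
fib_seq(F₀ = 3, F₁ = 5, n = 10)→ F_2 = F_1 + F_0 = 8
F_3 = F_2 + F_1 = 13
F_4 = F_3 + F_2 = 21
...
= [3, 5, 8, 13, 21, 34, 55, 89, 144, 233]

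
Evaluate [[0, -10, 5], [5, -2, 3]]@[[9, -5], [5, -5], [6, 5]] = [[-20, 75], [53, 0]]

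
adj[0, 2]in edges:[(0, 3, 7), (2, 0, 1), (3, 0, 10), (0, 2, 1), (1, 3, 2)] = 1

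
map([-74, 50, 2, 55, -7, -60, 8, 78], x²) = (-74)²=5476, (50)²=2500, (2)²=4, (55)²=3025, (-7)²=49, (-60)²=3600, (8)²=64, (78)²=6084
= [5476, 2500, 4, 3025, 49, 3600, 64, 6084]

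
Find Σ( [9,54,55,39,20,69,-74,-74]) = 9 + 54 + 55 + 39 + 20 + 69 + (-74) + (-74)
= 98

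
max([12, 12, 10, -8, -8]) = 12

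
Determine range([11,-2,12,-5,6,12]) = 17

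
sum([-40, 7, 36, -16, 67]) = 54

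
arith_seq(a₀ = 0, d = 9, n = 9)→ [0, 9, 18, 27, 36, 45, 54, 63, 72]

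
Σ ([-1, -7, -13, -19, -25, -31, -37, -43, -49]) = -225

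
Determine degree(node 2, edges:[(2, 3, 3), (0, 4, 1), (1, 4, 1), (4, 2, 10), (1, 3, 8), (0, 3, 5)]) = 2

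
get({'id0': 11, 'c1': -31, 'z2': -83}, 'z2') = -83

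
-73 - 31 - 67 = -171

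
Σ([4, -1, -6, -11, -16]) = -30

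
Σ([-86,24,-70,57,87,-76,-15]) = (-86) + 24 + (-70) + 57 + 87 + (-76) + (-15)
= -79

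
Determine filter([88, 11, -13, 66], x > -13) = keep x where x > -13: 88✓, 11✓, -13✗, 66✓
= [88, 11, 66]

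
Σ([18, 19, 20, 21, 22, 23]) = 18 + 19 + 20 + 21 + 22 + 23
= 123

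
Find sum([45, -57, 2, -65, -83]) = -158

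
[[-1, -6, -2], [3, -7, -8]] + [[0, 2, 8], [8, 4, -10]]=[[-1, -4, 6], [11, -3, -18]]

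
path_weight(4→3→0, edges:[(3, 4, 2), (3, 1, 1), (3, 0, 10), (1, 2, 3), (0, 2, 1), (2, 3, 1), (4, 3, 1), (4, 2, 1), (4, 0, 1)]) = 11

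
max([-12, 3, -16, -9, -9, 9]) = 9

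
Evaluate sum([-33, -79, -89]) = -201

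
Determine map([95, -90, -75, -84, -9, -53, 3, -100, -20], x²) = [9025, 8100, 5625, 7056, 81, 2809, 9, 10000, 400]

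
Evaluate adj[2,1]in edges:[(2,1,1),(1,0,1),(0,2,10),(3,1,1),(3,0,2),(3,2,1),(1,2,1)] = 1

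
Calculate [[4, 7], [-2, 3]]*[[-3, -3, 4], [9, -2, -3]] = C[0][0] = (4)*(-3) + (7)*(9) = 51
C[0][1] = (4)*(-3) + (7)*(-2) = -26
C[0][2] = (4)*(4) + (7)*(-3) = -5
C[1][0] = (-2)*(-3) + (3)*(9) = 33
C[1][1] = (-2)*(-3) + (3)*(-2) = 0
C[1][2] = (-2)*(4) + (3)*(-3) = -17
= [[51, -26, -5], [33, 0, -17]]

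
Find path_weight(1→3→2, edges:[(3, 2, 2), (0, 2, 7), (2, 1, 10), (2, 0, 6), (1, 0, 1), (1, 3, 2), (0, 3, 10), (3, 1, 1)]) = w(1→3)=2 + w(3→2)=2
= 4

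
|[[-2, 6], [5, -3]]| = (-2)*(-3) - (6)*(5)
= -24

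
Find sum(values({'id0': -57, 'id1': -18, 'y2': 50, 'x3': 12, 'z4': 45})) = (-57) + (-18) + 50 + 12 + 45
= 32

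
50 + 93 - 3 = 140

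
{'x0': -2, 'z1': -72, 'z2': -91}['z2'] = -91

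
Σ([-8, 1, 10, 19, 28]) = 50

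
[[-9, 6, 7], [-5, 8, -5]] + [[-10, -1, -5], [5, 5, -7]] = [[-19, 5, 2], [0, 13, -12]]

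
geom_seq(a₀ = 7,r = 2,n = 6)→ [7, 14, 28, 56, 112, 224]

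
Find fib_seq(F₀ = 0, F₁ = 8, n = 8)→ [0, 8, 8, 16, 24, 40, 64, 104]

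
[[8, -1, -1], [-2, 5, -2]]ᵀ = [[8, -2], [-1, 5], [-1, -2]]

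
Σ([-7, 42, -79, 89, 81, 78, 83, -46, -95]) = (-7) + 42 + (-79) + 89 + 81 + 78 + 83 + (-46) + (-95)
= 146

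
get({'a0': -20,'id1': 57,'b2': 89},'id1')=57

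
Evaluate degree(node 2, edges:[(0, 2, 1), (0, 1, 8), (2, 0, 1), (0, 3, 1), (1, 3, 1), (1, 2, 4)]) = 3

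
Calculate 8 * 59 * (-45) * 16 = -339840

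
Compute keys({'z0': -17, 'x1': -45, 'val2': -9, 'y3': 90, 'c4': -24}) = ['z0', 'x1', 'val2', 'y3', 'c4']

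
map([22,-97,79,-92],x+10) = [32, -87, 89, -82]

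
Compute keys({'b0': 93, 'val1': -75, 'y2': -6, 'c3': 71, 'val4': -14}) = ['b0', 'val1', 'y2', 'c3', 'val4']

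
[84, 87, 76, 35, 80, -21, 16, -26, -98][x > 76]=[84, 87, 80]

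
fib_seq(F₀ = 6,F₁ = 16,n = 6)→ F_2 = F_1 + F_0 = 22
F_3 = F_2 + F_1 = 38
F_4 = F_3 + F_2 = 60
...
= [6, 16, 22, 38, 60, 98]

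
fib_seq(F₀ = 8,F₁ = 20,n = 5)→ [8, 20, 28, 48, 76]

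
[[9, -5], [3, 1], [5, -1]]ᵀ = [[9, 3, 5], [-5, 1, -1]]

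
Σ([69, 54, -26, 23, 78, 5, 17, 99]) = 69 + 54 + (-26) + 23 + 78 + 5 + 17 + 99
= 319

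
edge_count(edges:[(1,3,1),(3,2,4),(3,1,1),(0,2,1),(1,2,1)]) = 5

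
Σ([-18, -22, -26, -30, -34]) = -130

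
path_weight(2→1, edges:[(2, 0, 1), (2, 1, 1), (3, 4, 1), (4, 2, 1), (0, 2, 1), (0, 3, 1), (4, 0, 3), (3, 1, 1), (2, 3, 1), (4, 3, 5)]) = w(2→1)=1
= 1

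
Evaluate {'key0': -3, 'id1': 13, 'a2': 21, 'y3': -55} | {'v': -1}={'key0': -3, 'id1': 13, 'a2': 21, 'y3': -55, 'v': -1}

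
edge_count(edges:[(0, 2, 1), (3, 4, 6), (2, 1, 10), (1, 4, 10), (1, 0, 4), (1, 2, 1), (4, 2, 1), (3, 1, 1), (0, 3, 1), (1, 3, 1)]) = 10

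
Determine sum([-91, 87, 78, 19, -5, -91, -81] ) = (-91) + 87 + 78 + 19 + (-5) + (-91) + (-81)
= -84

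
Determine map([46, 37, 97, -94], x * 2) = [92, 74, 194, -188]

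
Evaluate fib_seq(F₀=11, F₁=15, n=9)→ F_2 = F_1 + F_0 = 26
F_3 = F_2 + F_1 = 41
F_4 = F_3 + F_2 = 67
...
= [11, 15, 26, 41, 67, 108, 175, 283, 458]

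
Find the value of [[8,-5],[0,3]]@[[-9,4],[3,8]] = [[-87, -8], [9, 24]]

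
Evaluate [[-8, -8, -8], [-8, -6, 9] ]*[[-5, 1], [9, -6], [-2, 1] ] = [[-16, 32], [-32, 37]]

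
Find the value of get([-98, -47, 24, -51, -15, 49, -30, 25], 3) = -51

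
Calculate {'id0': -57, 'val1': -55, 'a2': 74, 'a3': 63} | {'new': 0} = {'id0': -57, 'val1': -55, 'a2': 74, 'a3': 63, 'new': 0}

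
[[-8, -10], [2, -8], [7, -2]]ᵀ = [[-8, 2, 7], [-10, -8, -2]]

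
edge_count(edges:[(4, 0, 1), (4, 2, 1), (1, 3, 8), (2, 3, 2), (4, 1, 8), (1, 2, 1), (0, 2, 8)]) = 7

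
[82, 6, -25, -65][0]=82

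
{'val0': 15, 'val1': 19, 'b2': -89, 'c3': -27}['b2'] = -89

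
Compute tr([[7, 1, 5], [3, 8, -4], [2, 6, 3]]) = diagonal: 7 + 8 + 3
= 18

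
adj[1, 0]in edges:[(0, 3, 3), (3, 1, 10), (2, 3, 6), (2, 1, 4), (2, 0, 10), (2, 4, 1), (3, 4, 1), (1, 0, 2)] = 2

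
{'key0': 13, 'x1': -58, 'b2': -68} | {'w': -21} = {'key0': 13, 'x1': -58, 'b2': -68, 'w': -21}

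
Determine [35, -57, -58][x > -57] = [35]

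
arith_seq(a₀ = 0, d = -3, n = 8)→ [0, -3, -6, -9, -12, -15, -18, -21]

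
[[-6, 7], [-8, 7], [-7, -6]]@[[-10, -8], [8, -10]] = C[0][0] = (-6)*(-10) + (7)*(8) = 116
C[0][1] = (-6)*(-8) + (7)*(-10) = -22
C[1][0] = (-8)*(-10) + (7)*(8) = 136
C[1][1] = (-8)*(-8) + (7)*(-10) = -6
C[2][0] = (-7)*(-10) + (-6)*(8) = 22
C[2][1] = (-7)*(-8) + (-6)*(-10) = 116
= [[116, -22], [136, -6], [22, 116]]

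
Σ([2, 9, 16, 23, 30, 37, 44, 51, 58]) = 2 + 9 + 16 + 23 + 30 + 37 + 44 + 51 + 58
= 270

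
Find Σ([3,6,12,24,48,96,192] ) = 381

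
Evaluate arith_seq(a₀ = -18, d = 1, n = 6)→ a_0 = -18 + 0*1 = -18
a_1 = -18 + 1*1 = -17
a_2 = -18 + 2*1 = -16
...
= [-18, -17, -16, -15, -14, -13]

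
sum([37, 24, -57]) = 37 + 24 + (-57)
= 4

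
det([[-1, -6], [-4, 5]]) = -29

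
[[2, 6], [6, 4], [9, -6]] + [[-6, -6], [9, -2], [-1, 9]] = [[-4, 0], [15, 2], [8, 3]]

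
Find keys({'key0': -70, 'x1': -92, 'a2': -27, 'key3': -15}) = ['key0', 'x1', 'a2', 'key3']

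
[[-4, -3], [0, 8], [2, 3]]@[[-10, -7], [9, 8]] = C[0][0] = (-4)*(-10) + (-3)*(9) = 13
C[0][1] = (-4)*(-7) + (-3)*(8) = 4
C[1][0] = (0)*(-10) + (8)*(9) = 72
C[1][1] = (0)*(-7) + (8)*(8) = 64
C[2][0] = (2)*(-10) + (3)*(9) = 7
C[2][1] = (2)*(-7) + (3)*(8) = 10
= [[13, 4], [72, 64], [7, 10]]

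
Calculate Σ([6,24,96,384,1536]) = 2046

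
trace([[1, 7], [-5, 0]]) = 1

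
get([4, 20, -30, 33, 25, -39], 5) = -39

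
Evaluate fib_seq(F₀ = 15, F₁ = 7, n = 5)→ [15, 7, 22, 29, 51]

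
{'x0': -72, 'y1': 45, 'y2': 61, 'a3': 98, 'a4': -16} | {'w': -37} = {'x0': -72, 'y1': 45, 'y2': 61, 'a3': 98, 'a4': -16, 'w': -37}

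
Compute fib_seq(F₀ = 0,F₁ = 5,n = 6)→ F_2 = F_1 + F_0 = 5
F_3 = F_2 + F_1 = 10
F_4 = F_3 + F_2 = 15
...
= [0, 5, 5, 10, 15, 25]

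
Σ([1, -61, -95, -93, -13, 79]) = 1 + (-61) + (-95) + (-93) + (-13) + 79
= -182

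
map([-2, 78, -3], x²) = (-2)²=4, (78)²=6084, (-3)²=9
= [4, 6084, 9]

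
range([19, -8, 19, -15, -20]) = 39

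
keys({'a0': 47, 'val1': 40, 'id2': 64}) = ['a0', 'val1', 'id2']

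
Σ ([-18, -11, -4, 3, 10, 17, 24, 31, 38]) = 90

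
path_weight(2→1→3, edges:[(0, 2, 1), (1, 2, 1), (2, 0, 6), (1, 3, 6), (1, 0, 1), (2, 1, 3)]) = 9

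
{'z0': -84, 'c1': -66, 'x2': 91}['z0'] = -84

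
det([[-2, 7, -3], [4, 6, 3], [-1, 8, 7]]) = -367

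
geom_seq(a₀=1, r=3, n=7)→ [1, 3, 9, 27, 81, 243, 729]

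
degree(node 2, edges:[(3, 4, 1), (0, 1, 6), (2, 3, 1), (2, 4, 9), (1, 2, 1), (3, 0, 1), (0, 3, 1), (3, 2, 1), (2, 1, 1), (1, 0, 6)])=5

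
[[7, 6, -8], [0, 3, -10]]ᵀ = [[7, 0], [6, 3], [-8, -10]]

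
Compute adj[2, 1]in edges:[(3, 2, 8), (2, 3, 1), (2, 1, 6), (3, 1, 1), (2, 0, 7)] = 6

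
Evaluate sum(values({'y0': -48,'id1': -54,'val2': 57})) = -45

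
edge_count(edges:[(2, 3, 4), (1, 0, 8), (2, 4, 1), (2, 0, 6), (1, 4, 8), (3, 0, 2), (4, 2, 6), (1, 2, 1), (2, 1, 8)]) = 9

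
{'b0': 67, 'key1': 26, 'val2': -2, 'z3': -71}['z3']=-71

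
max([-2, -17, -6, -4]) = -2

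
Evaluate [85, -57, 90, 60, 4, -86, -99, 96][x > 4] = keep x where x > 4: 85✓, -57✗, 90✓, 60✓, 4✗, -86✗, -99✗, 96✓
= [85, 90, 60, 96]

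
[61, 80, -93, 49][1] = 80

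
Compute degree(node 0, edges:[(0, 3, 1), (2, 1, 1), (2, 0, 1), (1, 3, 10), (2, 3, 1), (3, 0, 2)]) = incident: (0,3), (2,0), (3,0)
= 3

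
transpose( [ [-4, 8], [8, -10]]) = [[-4, 8], [8, -10]]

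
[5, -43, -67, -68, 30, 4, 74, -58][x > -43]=[5, 30, 4, 74]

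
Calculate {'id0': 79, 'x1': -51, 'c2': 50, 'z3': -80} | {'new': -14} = {'id0': 79, 'x1': -51, 'c2': 50, 'z3': -80, 'new': -14}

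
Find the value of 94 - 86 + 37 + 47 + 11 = 103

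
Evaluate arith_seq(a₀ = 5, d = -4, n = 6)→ a_0 = 5 + 0*-4 = 5
a_1 = 5 + 1*-4 = 1
a_2 = 5 + 2*-4 = -3
...
= [5, 1, -3, -7, -11, -15]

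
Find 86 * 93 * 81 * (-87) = -56361906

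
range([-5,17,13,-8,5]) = 25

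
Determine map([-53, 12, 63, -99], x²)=[2809, 144, 3969, 9801]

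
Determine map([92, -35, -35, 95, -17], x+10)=[102, -25, -25, 105, -7]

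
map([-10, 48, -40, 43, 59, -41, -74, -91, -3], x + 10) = [0, 58, -30, 53, 69, -31, -64, -81, 7]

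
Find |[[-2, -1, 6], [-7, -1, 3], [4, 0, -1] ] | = 17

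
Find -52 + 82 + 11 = 41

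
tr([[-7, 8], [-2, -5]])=-12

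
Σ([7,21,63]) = 7 + 21 + 63
= 91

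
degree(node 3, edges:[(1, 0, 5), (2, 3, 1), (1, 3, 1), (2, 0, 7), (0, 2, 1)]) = incident: (2,3), (1,3)
= 2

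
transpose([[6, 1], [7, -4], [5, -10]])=[[6, 7, 5], [1, -4, -10]]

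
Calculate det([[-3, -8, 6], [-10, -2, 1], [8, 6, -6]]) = 134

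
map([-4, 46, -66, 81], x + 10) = [6, 56, -56, 91]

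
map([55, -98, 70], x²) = [3025, 9604, 4900]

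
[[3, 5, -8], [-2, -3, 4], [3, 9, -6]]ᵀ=[[3, -2, 3], [5, -3, 9], [-8, 4, -6]]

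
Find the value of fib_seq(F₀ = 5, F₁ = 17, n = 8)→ [5, 17, 22, 39, 61, 100, 161, 261]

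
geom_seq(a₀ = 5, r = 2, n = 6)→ [5, 10, 20, 40, 80, 160]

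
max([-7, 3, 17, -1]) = 17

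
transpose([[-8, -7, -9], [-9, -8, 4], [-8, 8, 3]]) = [[-8, -9, -8], [-7, -8, 8], [-9, 4, 3]]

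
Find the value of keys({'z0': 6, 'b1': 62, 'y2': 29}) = ['z0', 'b1', 'y2']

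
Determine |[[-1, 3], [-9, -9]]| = 36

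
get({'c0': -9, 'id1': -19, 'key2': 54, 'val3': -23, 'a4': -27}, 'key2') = 54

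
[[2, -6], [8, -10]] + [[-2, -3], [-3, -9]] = [[0, -9], [5, -19]]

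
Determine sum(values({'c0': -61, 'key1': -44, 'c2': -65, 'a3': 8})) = -162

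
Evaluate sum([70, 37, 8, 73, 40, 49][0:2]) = slice → [70, 37]
70 + 37
= 107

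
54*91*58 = 285012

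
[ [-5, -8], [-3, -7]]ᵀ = [[-5, -3], [-8, -7]]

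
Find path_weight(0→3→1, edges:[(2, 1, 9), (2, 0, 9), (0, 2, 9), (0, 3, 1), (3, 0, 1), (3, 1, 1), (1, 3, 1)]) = w(0→3)=1 + w(3→1)=1
= 2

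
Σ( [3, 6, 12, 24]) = 3 + 6 + 12 + 24
= 45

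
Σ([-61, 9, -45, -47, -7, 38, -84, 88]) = (-61) + 9 + (-45) + (-47) + (-7) + 38 + (-84) + 88
= -109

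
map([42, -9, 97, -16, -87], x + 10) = [52, 1, 107, -6, -77]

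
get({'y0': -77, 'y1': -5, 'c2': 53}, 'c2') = 53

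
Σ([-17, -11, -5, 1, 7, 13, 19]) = 7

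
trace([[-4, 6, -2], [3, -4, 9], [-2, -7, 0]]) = diagonal: (-4) + (-4) + 0
= -8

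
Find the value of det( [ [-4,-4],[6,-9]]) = 60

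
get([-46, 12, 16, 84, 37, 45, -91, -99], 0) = -46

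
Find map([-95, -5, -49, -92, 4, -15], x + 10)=-95+10=-85, -5+10=5, -49+10=-39, -92+10=-82, 4+10=14, -15+10=-5
= [-85, 5, -39, -82, 14, -5]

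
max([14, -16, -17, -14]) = 14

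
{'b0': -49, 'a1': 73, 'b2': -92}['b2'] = -92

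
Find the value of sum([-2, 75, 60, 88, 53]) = 274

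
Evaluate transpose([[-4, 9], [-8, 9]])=[[-4, -8], [9, 9]]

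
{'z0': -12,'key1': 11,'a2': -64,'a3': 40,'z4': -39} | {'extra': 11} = {'z0': -12, 'key1': 11, 'a2': -64, 'a3': 40, 'z4': -39, 'extra': 11}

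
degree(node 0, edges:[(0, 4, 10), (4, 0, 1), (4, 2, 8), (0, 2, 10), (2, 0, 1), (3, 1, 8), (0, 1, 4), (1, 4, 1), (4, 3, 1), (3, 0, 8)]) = 6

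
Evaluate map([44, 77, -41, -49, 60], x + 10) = 44+10=54, 77+10=87, -41+10=-31, -49+10=-39, 60+10=70
= [54, 87, -31, -39, 70]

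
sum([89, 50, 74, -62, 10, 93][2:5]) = 22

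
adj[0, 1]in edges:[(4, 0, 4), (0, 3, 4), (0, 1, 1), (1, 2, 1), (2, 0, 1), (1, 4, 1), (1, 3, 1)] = 1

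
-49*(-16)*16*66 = 827904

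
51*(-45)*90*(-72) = 14871600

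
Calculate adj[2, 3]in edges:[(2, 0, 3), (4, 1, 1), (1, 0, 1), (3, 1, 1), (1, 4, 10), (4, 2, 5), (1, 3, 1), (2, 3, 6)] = 6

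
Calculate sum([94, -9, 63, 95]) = 243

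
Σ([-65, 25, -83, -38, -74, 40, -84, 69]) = (-65) + 25 + (-83) + (-38) + (-74) + 40 + (-84) + 69
= -210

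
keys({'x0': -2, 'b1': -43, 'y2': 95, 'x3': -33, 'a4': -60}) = ['x0', 'b1', 'y2', 'x3', 'a4']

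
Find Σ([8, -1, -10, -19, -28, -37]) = -87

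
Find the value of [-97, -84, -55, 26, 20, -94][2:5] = [-55, 26, 20]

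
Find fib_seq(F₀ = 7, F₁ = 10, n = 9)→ F_2 = F_1 + F_0 = 17
F_3 = F_2 + F_1 = 27
F_4 = F_3 + F_2 = 44
...
= [7, 10, 17, 27, 44, 71, 115, 186, 301]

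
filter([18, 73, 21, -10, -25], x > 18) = keep x where x > 18: 18✗, 73✓, 21✓, -10✗, -25✗
= [73, 21]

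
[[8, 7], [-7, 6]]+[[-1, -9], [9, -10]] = [[7, -2], [2, -4]]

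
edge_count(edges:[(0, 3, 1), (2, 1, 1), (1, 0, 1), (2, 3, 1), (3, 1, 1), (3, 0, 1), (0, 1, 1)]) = 7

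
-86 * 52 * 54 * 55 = -13281840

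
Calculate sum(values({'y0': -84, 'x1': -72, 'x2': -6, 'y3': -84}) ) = (-84) + (-72) + (-6) + (-84)
= -246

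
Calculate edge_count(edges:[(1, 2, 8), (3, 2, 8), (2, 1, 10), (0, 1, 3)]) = 4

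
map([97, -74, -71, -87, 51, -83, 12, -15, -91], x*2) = 97*2=194, -74*2=-148, -71*2=-142, -87*2=-174, 51*2=102, -83*2=-166, 12*2=24, -15*2=-30, -91*2=-182
= [194, -148, -142, -174, 102, -166, 24, -30, -182]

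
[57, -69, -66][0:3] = [57, -69, -66]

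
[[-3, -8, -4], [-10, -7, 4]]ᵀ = [[-3, -10], [-8, -7], [-4, 4]]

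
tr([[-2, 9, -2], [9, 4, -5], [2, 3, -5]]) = diagonal: (-2) + 4 + (-5)
= -3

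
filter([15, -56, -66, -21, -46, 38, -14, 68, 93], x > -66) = [15, -56, -21, -46, 38, -14, 68, 93]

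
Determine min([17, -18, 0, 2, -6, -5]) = -18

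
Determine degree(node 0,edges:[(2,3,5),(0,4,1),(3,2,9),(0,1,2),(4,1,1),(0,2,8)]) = incident: (0,4), (0,1), (0,2)
= 3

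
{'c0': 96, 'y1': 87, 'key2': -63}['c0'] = 96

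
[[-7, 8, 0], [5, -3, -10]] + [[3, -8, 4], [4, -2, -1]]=[[-4, 0, 4], [9, -5, -11]]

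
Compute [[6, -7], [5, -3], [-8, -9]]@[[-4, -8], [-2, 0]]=C[0][0] = (6)*(-4) + (-7)*(-2) = -10
C[0][1] = (6)*(-8) + (-7)*(0) = -48
C[1][0] = (5)*(-4) + (-3)*(-2) = -14
C[1][1] = (5)*(-8) + (-3)*(0) = -40
C[2][0] = (-8)*(-4) + (-9)*(-2) = 50
C[2][1] = (-8)*(-8) + (-9)*(0) = 64
= [[-10, -48], [-14, -40], [50, 64]]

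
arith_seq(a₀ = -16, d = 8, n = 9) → a_0 = -16 + 0*8 = -16
a_1 = -16 + 1*8 = -8
a_2 = -16 + 2*8 = 0
...
= [-16, -8, 0, 8, 16, 24, 32, 40, 48]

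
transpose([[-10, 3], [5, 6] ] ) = [[-10, 5], [3, 6]]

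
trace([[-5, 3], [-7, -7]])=diagonal: (-5) + (-7)
= -12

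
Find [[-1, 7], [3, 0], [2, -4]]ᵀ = [[-1, 3, 2], [7, 0, -4]]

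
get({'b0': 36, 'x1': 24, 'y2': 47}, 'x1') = 24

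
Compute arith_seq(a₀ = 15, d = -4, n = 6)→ [15, 11, 7, 3, -1, -5]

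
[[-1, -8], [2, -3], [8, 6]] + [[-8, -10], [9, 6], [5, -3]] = [[-9, -18], [11, 3], [13, 3]]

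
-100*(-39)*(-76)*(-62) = 18376800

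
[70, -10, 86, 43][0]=70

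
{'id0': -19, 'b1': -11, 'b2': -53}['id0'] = -19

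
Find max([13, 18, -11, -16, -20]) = 18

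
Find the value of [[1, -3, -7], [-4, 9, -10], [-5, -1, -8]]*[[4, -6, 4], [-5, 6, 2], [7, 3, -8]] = [[-30, -45, 54], [-131, 48, 82], [-71, 0, 42]]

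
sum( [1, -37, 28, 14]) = 6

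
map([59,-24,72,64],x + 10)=[69, -14, 82, 74]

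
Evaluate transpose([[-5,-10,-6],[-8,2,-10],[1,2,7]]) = [[-5, -8, 1], [-10, 2, 2], [-6, -10, 7]]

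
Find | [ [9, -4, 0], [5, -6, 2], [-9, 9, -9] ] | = (1)*(9)*det([[-6, 2], [9, -9]]) + (-1)*(-4)*det([[5, 2], [-9, -9]]) + (1)*(0)*det([[5, -6], [-9, 9]])
= 324 + -108 + 0
= 216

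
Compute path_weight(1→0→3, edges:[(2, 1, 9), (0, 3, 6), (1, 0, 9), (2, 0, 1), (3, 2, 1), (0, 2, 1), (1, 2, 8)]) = 15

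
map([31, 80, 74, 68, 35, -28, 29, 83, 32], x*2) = [62, 160, 148, 136, 70, -56, 58, 166, 64]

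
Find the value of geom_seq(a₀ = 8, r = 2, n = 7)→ [8, 16, 32, 64, 128, 256, 512]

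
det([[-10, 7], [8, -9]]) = (-10)*(-9) - (7)*(8)
= 34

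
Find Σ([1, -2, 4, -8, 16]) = 1 + -2 + 4 + -8 + 16
= 11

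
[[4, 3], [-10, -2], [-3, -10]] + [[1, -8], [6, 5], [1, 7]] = [[5, -5], [-4, 3], [-2, -3]]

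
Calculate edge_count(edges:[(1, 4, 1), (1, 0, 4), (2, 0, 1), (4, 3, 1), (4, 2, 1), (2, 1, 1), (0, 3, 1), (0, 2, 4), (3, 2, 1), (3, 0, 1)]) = 10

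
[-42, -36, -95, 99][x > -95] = [-42, -36, 99]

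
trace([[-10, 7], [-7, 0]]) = -10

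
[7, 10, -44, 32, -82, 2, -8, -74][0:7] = [7, 10, -44, 32, -82, 2, -8]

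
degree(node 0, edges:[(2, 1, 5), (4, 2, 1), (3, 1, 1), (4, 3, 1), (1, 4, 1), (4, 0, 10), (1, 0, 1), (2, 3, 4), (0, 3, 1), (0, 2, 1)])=4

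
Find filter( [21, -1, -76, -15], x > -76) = [21, -1, -15]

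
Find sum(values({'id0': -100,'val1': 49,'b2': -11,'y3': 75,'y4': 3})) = (-100) + 49 + (-11) + 75 + 3
= 16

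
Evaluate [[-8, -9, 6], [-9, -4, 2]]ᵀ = [[-8, -9], [-9, -4], [6, 2]]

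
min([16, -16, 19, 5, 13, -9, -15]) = -16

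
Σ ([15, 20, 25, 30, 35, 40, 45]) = 15 + 20 + 25 + 30 + 35 + 40 + 45
= 210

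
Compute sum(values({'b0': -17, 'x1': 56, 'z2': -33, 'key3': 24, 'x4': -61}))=(-17) + 56 + (-33) + 24 + (-61)
= -31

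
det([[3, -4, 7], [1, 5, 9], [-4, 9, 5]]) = (1)*(3)*det([[5, 9], [9, 5]]) + (-1)*(-4)*det([[1, 9], [-4, 5]]) + (1)*(7)*det([[1, 5], [-4, 9]])
= -168 + 164 + 203
= 199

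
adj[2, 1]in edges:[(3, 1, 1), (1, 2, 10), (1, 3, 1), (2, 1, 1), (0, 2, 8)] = 1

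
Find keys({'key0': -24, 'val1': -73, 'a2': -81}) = ['key0', 'val1', 'a2']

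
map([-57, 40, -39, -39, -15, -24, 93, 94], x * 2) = [-114, 80, -78, -78, -30, -48, 186, 188]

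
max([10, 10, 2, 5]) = 10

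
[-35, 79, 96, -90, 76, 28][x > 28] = [79, 96, 76]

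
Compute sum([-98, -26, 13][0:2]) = slice → [-98, -26]
(-98) + (-26)
= -124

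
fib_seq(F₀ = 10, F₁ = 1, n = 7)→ [10, 1, 11, 12, 23, 35, 58]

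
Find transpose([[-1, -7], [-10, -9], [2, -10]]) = [[-1, -10, 2], [-7, -9, -10]]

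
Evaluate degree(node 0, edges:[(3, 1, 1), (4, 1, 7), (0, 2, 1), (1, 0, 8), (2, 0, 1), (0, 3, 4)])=4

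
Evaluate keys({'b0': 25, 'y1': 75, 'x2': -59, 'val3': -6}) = ['b0', 'y1', 'x2', 'val3']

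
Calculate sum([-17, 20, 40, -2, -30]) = (-17) + 20 + 40 + (-2) + (-30)
= 11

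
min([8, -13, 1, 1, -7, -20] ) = -20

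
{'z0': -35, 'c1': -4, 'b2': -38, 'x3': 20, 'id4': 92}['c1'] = -4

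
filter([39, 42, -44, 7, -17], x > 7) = keep x where x > 7: 39✓, 42✓, -44✗, 7✗, -17✗
= [39, 42]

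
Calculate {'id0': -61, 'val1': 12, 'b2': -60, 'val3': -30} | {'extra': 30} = {'id0': -61, 'val1': 12, 'b2': -60, 'val3': -30, 'extra': 30}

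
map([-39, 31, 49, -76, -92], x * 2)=-39*2=-78, 31*2=62, 49*2=98, -76*2=-152, -92*2=-184
= [-78, 62, 98, -152, -184]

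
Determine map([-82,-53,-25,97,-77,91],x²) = [6724, 2809, 625, 9409, 5929, 8281]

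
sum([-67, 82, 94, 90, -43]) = 156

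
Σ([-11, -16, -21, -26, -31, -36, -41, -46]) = -228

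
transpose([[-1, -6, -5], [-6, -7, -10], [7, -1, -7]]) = [[-1, -6, 7], [-6, -7, -1], [-5, -10, -7]]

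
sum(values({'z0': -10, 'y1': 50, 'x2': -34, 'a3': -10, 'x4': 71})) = (-10) + 50 + (-34) + (-10) + 71
= 67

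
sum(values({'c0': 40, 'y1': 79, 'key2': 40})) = 40 + 79 + 40
= 159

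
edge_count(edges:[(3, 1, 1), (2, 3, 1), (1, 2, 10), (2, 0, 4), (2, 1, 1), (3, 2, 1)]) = 6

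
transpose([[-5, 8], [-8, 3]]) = [[-5, -8], [8, 3]]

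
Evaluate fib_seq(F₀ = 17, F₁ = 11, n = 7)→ F_2 = F_1 + F_0 = 28
F_3 = F_2 + F_1 = 39
F_4 = F_3 + F_2 = 67
...
= [17, 11, 28, 39, 67, 106, 173]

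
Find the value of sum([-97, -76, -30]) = (-97) + (-76) + (-30)
= -203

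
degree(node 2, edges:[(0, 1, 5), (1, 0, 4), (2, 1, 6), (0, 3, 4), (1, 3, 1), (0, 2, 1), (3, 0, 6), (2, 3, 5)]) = 3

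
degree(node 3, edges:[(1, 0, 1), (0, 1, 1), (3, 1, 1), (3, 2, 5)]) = incident: (3,1), (3,2)
= 2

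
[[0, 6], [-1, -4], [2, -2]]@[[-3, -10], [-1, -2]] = C[0][0] = (0)*(-3) + (6)*(-1) = -6
C[0][1] = (0)*(-10) + (6)*(-2) = -12
C[1][0] = (-1)*(-3) + (-4)*(-1) = 7
C[1][1] = (-1)*(-10) + (-4)*(-2) = 18
C[2][0] = (2)*(-3) + (-2)*(-1) = -4
C[2][1] = (2)*(-10) + (-2)*(-2) = -16
= [[-6, -12], [7, 18], [-4, -16]]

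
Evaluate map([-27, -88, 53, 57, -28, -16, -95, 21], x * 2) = -27*2=-54, -88*2=-176, 53*2=106, 57*2=114, -28*2=-56, -16*2=-32, -95*2=-190, 21*2=42
= [-54, -176, 106, 114, -56, -32, -190, 42]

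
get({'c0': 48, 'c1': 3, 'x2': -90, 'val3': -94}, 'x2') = -90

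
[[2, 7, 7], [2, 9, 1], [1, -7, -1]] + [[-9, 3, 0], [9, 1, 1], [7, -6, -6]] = [[-7, 10, 7], [11, 10, 2], [8, -13, -7]]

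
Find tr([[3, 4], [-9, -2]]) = diagonal: 3 + (-2)
= 1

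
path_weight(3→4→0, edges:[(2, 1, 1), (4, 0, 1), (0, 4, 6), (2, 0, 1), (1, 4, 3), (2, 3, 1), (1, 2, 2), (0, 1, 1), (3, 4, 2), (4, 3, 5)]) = 3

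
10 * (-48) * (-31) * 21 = 312480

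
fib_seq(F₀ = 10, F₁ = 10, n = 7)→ F_2 = F_1 + F_0 = 20
F_3 = F_2 + F_1 = 30
F_4 = F_3 + F_2 = 50
...
= [10, 10, 20, 30, 50, 80, 130]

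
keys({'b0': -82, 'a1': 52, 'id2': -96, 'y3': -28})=['b0', 'a1', 'id2', 'y3']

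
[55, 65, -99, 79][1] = 65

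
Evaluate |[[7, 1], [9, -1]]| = -16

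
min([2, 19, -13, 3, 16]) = -13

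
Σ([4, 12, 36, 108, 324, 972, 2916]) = 4372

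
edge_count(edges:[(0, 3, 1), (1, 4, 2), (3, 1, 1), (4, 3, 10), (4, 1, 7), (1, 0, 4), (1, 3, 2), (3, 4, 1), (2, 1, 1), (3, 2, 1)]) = 10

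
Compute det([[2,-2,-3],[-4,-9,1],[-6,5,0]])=(1)*(2)*det([[-9, 1], [5, 0]]) + (-1)*(-2)*det([[-4, 1], [-6, 0]]) + (1)*(-3)*det([[-4, -9], [-6, 5]])
= -10 + 12 + 222
= 224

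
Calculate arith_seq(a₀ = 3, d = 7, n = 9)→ [3, 10, 17, 24, 31, 38, 45, 52, 59]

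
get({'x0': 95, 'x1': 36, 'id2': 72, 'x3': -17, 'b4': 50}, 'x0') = 95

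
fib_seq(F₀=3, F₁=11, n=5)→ [3, 11, 14, 25, 39]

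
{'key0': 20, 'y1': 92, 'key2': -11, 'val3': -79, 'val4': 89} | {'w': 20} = {'key0': 20, 'y1': 92, 'key2': -11, 'val3': -79, 'val4': 89, 'w': 20}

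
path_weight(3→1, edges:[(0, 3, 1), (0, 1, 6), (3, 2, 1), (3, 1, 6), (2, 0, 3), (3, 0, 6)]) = 6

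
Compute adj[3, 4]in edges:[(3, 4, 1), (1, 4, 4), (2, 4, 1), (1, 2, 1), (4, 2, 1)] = 1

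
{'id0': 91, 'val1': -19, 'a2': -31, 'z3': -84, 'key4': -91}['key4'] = -91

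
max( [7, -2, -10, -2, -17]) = 7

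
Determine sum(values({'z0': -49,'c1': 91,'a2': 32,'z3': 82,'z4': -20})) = 136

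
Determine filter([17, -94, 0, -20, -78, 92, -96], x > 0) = [17, 92]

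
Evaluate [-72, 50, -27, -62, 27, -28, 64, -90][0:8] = [-72, 50, -27, -62, 27, -28, 64, -90]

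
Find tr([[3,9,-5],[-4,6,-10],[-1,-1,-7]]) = diagonal: 3 + 6 + (-7)
= 2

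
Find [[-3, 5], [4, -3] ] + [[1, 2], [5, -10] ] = [[-2, 7], [9, -13]]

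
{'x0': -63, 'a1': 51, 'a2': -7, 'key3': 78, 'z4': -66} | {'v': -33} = {'x0': -63, 'a1': 51, 'a2': -7, 'key3': 78, 'z4': -66, 'v': -33}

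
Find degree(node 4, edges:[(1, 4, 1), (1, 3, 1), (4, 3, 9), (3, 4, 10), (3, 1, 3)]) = incident: (1,4), (4,3), (3,4)
= 3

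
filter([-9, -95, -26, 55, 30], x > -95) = [-9, -26, 55, 30]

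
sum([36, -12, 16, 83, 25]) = 148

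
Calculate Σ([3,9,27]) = 3 + 9 + 27
= 39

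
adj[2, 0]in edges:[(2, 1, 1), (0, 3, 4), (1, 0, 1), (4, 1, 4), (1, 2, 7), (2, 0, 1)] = 1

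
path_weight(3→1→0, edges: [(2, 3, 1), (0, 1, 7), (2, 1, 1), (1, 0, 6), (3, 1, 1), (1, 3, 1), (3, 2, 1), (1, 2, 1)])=7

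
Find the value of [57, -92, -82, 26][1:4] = [-92, -82, 26]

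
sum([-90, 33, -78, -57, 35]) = (-90) + 33 + (-78) + (-57) + 35
= -157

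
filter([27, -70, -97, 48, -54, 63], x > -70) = [27, 48, -54, 63]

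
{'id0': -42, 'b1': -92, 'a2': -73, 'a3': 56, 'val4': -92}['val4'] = -92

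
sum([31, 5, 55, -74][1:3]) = 60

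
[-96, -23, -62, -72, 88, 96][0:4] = [-96, -23, -62, -72]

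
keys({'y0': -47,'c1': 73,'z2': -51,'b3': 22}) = ['y0', 'c1', 'z2', 'b3']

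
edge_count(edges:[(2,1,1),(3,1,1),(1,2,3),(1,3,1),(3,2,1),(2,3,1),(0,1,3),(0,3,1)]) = 8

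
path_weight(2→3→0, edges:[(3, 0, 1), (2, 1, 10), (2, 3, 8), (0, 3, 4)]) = 9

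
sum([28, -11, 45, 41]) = 28 + (-11) + 45 + 41
= 103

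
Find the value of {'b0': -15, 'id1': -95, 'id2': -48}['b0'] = -15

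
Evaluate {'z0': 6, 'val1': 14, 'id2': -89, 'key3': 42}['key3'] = 42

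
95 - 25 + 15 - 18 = 67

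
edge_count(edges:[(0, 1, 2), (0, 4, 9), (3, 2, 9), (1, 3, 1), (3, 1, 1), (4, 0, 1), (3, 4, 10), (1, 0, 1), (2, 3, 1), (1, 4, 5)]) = 10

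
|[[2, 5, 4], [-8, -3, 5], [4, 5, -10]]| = (1)*(2)*det([[-3, 5], [5, -10]]) + (-1)*(5)*det([[-8, 5], [4, -10]]) + (1)*(4)*det([[-8, -3], [4, 5]])
= 10 + -300 + -112
= -402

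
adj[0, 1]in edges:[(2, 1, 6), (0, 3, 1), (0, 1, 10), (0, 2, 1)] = 10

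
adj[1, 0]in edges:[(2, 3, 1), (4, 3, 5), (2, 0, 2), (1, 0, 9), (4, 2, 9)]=9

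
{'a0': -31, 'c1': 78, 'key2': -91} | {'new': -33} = {'a0': -31, 'c1': 78, 'key2': -91, 'new': -33}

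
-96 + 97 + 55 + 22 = 78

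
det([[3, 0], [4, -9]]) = (3)*(-9) - (0)*(4)
= -27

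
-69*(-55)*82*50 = 15559500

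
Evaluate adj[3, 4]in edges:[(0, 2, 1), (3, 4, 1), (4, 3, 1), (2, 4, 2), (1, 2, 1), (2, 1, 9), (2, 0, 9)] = 1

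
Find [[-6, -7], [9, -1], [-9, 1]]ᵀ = [[-6, 9, -9], [-7, -1, 1]]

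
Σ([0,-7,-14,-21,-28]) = -70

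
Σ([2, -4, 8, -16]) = -10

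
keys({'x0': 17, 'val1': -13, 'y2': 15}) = ['x0', 'val1', 'y2']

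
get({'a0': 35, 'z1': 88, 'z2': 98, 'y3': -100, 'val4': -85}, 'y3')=-100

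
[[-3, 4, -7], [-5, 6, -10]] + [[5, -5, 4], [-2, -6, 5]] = [[2, -1, -3], [-7, 0, -5]]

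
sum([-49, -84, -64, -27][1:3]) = -148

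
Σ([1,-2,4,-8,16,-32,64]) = 43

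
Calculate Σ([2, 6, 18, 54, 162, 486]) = 2 + 6 + 18 + 54 + 162 + 486
= 728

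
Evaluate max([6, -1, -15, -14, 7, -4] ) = 7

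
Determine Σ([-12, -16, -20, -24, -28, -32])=(-12) + (-16) + (-20) + (-24) + (-28) + (-32)
= -132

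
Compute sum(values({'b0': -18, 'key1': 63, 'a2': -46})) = -1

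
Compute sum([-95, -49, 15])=-129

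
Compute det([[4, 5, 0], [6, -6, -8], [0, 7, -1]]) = 278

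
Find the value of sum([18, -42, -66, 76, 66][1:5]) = slice → [-42, -66, 76, 66]
(-42) + (-66) + 76 + 66
= 34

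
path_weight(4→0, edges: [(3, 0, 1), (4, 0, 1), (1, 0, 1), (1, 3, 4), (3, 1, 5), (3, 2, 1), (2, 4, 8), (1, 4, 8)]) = w(4→0)=1
= 1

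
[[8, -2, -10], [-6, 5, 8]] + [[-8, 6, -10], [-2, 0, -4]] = [[0, 4, -20], [-8, 5, 4]]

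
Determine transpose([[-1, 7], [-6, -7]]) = [[-1, -6], [7, -7]]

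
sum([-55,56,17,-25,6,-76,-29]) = (-55) + 56 + 17 + (-25) + 6 + (-76) + (-29)
= -106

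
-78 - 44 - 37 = -159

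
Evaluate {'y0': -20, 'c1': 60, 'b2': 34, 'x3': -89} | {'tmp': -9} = {'y0': -20, 'c1': 60, 'b2': 34, 'x3': -89, 'tmp': -9}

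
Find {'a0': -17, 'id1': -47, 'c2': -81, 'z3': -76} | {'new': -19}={'a0': -17, 'id1': -47, 'c2': -81, 'z3': -76, 'new': -19}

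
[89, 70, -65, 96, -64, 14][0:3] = [89, 70, -65]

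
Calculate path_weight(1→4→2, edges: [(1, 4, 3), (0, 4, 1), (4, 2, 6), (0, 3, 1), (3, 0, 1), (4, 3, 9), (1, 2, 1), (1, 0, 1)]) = w(1→4)=3 + w(4→2)=6
= 9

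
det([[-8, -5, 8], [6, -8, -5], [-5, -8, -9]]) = (1)*(-8)*det([[-8, -5], [-8, -9]]) + (-1)*(-5)*det([[6, -5], [-5, -9]]) + (1)*(8)*det([[6, -8], [-5, -8]])
= -256 + -395 + -704
= -1355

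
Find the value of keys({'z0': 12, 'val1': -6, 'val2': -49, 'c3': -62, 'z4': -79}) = ['z0', 'val1', 'val2', 'c3', 'z4']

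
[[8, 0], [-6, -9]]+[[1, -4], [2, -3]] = [[9, -4], [-4, -12]]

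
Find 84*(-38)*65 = -207480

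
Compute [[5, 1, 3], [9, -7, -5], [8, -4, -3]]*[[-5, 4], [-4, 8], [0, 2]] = C[0][0] = (5)*(-5) + (1)*(-4) + (3)*(0) = -29
C[0][1] = (5)*(4) + (1)*(8) + (3)*(2) = 34
C[1][0] = (9)*(-5) + (-7)*(-4) + (-5)*(0) = -17
C[1][1] = (9)*(4) + (-7)*(8) + (-5)*(2) = -30
C[2][0] = (8)*(-5) + (-4)*(-4) + (-3)*(0) = -24
C[2][1] = (8)*(4) + (-4)*(8) + (-3)*(2) = -6
= [[-29, 34], [-17, -30], [-24, -6]]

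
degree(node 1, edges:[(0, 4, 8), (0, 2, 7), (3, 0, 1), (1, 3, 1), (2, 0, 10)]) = 1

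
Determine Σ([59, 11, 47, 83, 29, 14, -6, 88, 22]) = 59 + 11 + 47 + 83 + 29 + 14 + (-6) + 88 + 22
= 347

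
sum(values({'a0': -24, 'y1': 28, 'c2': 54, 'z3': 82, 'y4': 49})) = 189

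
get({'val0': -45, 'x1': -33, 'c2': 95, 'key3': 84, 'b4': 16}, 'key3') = 84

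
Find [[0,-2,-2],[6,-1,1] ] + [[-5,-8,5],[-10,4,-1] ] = [[-5, -10, 3], [-4, 3, 0]]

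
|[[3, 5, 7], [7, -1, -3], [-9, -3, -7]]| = 164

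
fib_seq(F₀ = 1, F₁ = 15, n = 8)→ [1, 15, 16, 31, 47, 78, 125, 203]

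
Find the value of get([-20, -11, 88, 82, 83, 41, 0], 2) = 88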